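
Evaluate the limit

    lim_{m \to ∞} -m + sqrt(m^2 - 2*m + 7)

This has the form ∞ − ∞. Multiply and divide by the conjugate √(m^2 - 2*m + 7) + m.
That gives (-2m + 7) / (√(m^2 - 2*m + 7) + m).
Divide numerator and denominator by m: the limit is -2/(2·1) = -1.

-1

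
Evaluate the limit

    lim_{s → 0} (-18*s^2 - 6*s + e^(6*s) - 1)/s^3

36

Direct substitution gives 0/0.
Apply L'Hôpital: lim (-36*s + 6*e^(6*s) - 6)/(3*s^2), still 0/0.
Apply L'Hôpital: lim (36*e^(6*s) - 36)/(6*s), still 0/0.
After 3 applications of L'Hôpital's rule the quotient is (216*e^(6*s))/(6); substituting s = 0 gives 36.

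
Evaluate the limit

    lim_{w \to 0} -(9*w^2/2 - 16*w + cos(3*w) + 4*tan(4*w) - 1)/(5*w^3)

Substitution gives 0/0; apply L'Hôpital's rule 3 times.
After differentiating numerator and denominator 3 times the quotient is (27*sin(3*w) + 1536*tan(4*w)^4 + 2048*tan(4*w)^2 + 512)/(-30); at w = 0 this is -256/15.

-256/15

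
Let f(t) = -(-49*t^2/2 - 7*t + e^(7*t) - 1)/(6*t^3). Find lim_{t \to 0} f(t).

Direct substitution gives 0/0.
Apply L'Hôpital: lim (-49*t + 7*e^(7*t) - 7)/(-18*t^2), still 0/0.
Apply L'Hôpital: lim (49*e^(7*t) - 49)/(-36*t), still 0/0.
After 3 applications of L'Hôpital's rule the quotient is (343*e^(7*t))/(-36); substituting t = 0 gives -343/36.

-343/36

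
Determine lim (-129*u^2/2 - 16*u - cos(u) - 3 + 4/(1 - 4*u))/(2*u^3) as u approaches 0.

128

Substitution gives 0/0 (the numerator vanishes to order 3).
Expand each term to order u^3: the coefficient of u^3 in 4·1/(1 - 4u) is 256 and in −cos(u) is 0.
Lower-order terms cancel with the polynomial part, so the numerator is (256)·u^3 + o(u^3), and the limit is (256)/(2) = 128.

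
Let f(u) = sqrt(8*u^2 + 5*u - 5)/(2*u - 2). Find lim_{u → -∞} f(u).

For large |u|, √(8*u^2 + 5*u - 5) ≈ √8·|u| and the denominator ≈ 2u.
Since u → −∞, |u| = −u, giving −√8/(2) = -√(2).

-√(2)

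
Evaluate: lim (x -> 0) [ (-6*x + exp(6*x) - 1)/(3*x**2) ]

Direct substitution gives 0/0.
Apply L'Hôpital: lim (6*e^(6*x) - 6)/(6*x), still 0/0.
After 2 applications of L'Hôpital's rule the quotient is (36*e^(6*x))/(6); substituting x = 0 gives 6.

6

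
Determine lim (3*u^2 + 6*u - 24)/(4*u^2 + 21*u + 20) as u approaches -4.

18/11

Since u = -4 makes numerator and denominator zero, (u + 4) divides both.
Cancelling it gives (3*u - 6)/(4*u + 5); now plug in u = -4 to get 18/11.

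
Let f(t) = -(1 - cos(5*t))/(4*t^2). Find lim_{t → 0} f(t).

-25/8

Substitution gives 0/0.
Use (1 − cos u)/u² → 1/2 with u = 5t: the limit is 5²/(2·(-4)) = -25/8.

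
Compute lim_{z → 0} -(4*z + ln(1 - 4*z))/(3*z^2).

8/3

Direct substitution gives 0/0.
Apply L'Hôpital: lim (4 - 4/(1 - 4*z))/(-6*z), still 0/0.
After 2 applications of L'Hôpital's rule the quotient is (-16/(1 - 4*z)^2)/(-6); substituting z = 0 gives 8/3.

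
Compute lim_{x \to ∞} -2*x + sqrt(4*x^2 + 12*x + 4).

3

This has the form ∞ − ∞. Multiply and divide by the conjugate √(4*x^2 + 12*x + 4) + 2x.
That gives (12x + 4) / (√(4*x^2 + 12*x + 4) + 2x).
Divide numerator and denominator by x: the limit is 12/(2·2) = 3.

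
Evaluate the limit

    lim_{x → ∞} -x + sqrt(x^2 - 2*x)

This has the form ∞ − ∞. Multiply and divide by the conjugate √(x^2 - 2*x) + x.
That gives (-2x) / (√(x^2 - 2*x) + x).
Divide numerator and denominator by x: the limit is -2/(2·1) = -1.

-1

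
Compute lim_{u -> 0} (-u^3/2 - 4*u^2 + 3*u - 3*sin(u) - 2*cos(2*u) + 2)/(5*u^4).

-4/15

Substitution gives 0/0; apply L'Hôpital's rule 4 times.
After differentiating numerator and denominator 4 times the quotient is (-3*sin(u) - 32*cos(2*u))/(120); at u = 0 this is -4/15.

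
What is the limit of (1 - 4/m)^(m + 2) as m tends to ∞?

e^(-4)

Write it as [(1 - 4/m)^m]^(1) · (1 - 4/m)^(2). The bracketed term tends to e^(-4) and the second factor to 1, so the limit is e^(-4).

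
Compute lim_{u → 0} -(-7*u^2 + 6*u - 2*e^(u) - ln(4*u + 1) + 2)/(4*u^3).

Substitution gives 0/0; apply L'Hôpital's rule 3 times.
After differentiating numerator and denominator 3 times the quotient is (-2*e^(u) - 128/(4*u + 1)^3)/(-24); at u = 0 this is 65/12.

65/12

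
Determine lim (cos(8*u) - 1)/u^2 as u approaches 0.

-32

Direct substitution gives 0/0.
Apply L'Hôpital: lim (-8*sin(8*u))/(2*u), still 0/0.
After 2 applications of L'Hôpital's rule the quotient is (-64*cos(8*u))/(2); substituting u = 0 gives -32.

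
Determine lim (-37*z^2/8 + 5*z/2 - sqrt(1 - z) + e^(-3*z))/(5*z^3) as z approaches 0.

Substitution gives 0/0 (the numerator vanishes to order 3).
Expand each term to order z^3: the coefficient of z^3 in −√(1 - z) is 1/16 and in e^(-3z) is -9/2.
Lower-order terms cancel with the polynomial part, so the numerator is (-71/16)·z^3 + o(z^3), and the limit is (-71/16)/(5) = -71/80.

-71/80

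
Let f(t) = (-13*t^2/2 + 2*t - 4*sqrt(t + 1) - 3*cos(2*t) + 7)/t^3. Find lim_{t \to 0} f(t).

-1/4

Substitution gives 0/0; apply L'Hôpital's rule 3 times.
After differentiating numerator and denominator 3 times the quotient is (-24*sin(2*t) - 3/(2*(t + 1)^(5/2)))/(6); at t = 0 this is -1/4.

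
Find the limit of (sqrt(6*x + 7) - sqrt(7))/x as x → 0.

A 0/0 form; rationalise with √(7 + 6x) + √7. This collapses the numerator to 6x, leaving 6/(√(7 + 6x) + √7) → 6/(2√7) = 3*√(7)/7.

3*√(7)/7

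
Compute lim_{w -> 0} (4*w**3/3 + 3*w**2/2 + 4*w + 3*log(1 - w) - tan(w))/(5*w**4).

Substitution gives 0/0; apply L'Hôpital's rule 4 times.
After differentiating numerator and denominator 4 times the quotient is (8*tan(w)/cos(w)^2 - 24*tan(w)/cos(w)^4 - 18/(w - 1)^4)/(120); at w = 0 this is -3/20.

-3/20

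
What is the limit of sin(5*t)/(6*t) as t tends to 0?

5/6

Substitution gives 0/0.
Write it as (5/6)·sin(5t)/(5t); since sin(u)/u → 1, the limit is 5/6.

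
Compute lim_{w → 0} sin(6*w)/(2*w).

Substitution gives 0/0.
Write it as (6/2)·sin(6w)/(6w); since sin(u)/u → 1, the limit is 3.

3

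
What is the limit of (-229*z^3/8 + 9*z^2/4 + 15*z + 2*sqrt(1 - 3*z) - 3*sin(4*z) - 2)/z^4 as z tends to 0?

Substitution gives 0/0; apply L'Hôpital's rule 4 times.
After differentiating numerator and denominator 4 times the quotient is (-768*sin(4*z) - 1215/(8*(1 - 3*z)^(7/2)))/(24); at z = 0 this is -405/64.

-405/64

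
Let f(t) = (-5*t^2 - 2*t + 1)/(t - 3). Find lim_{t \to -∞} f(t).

∞

The numerator has higher degree (2 > 1); the quotient behaves like (-5/(1))·t^1 for large |t|.
As t → −∞ this diverges to ∞.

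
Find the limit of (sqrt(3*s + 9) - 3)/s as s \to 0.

Substitution gives 0/0. Multiply numerator and denominator by the conjugate √(9 + 3s) + √9.
The numerator becomes (9 + 3s) − 9 = 3s, so the expression simplifies to 3/(√(9 + 3s) + √9).
Letting s → 0 gives 3/(2√9) = 1/2.

1/2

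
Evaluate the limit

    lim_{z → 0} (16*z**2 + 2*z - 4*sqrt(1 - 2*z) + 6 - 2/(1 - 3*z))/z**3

Substitution gives 0/0 (the numerator vanishes to order 3).
Expand each term to order z^3: the coefficient of z^3 in -2·1/(1 - 3z) is -54 and in -4·√(1 - 2z) is 2.
Lower-order terms cancel with the polynomial part, so the numerator is (-52)·z^3 + o(z^3), and the limit is (-52)/(1) = -52.

-52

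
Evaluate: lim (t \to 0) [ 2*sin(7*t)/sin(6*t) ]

7/3

Substitution gives 0/0.
Divide numerator and denominator by t: sin(7t)/t → 7 and sin(6t)/t → 6, so the limit is 2·7/6 = 7/3.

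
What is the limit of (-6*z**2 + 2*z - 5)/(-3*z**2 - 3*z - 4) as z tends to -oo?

2

Numerator and denominator both have degree 2.
Dividing every term by z^2, all lower-order terms vanish and the limit is the ratio of leading coefficients, -6/(-3) = 2.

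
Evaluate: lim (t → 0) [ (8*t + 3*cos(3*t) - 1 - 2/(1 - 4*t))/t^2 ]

Substitution gives 0/0 (the numerator vanishes to order 2).
Expand each term to order t^2: the coefficient of t^2 in 3·cos(3t) is -27/2 and in -2·1/(1 - 4t) is -32.
Lower-order terms cancel with the polynomial part, so the numerator is (-91/2)·t^2 + o(t^2), and the limit is (-91/2)/(1) = -91/2.

-91/2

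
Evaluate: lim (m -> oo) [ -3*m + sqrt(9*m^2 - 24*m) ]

-4

This has the form ∞ − ∞. Multiply and divide by the conjugate √(9*m^2 - 24*m) + 3m.
That gives (-24m) / (√(9*m^2 - 24*m) + 3m).
Divide numerator and denominator by m: the limit is -24/(2·3) = -4.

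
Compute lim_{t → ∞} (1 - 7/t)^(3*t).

Write it as [(1 - 7/t)^t]^(3) · (1 - 7/t)^(0). The bracketed term tends to e^(-7) and the second factor to 1, so the limit is e^(-21).

e^(-21)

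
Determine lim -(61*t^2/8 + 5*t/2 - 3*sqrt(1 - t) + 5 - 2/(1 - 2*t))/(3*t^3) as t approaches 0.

Substitution gives 0/0; apply L'Hôpital's rule 3 times.
After differentiating numerator and denominator 3 times the quotient is (-96/(2*t - 1)^4 + 9/(8*(1 - t)^(5/2)))/(-18); at t = 0 this is 253/48.

253/48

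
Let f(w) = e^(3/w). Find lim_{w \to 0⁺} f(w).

∞

As w → 0⁺, 3/(w) → +∞, so e^(3/(w)) → ∞.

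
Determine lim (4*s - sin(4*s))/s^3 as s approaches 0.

32/3

Direct substitution gives 0/0.
Apply L'Hôpital: lim (4 - 4*cos(4*s))/(3*s^2), still 0/0.
Apply L'Hôpital: lim (16*sin(4*s))/(6*s), still 0/0.
After 3 applications of L'Hôpital's rule the quotient is (64*cos(4*s))/(6); substituting s = 0 gives 32/3.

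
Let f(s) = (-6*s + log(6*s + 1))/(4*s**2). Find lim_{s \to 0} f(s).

Direct substitution gives 0/0.
Apply L'Hôpital: lim (-6 + 6/(6*s + 1))/(8*s), still 0/0.
After 2 applications of L'Hôpital's rule the quotient is (-36/(6*s + 1)^2)/(8); substituting s = 0 gives -9/2.

-9/2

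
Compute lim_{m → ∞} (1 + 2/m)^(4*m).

e^(8)

Let L be the limit and take ln: ln L = lim (4m)·ln(1 + 2/m) = lim (4m)·(2/m + O(1/m²)) = 8.
Hence L = e^(8).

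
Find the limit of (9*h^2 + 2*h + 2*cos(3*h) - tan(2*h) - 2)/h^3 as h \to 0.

-8/3

Substitution gives 0/0 (the numerator vanishes to order 3).
Expand each term to order h^3: the coefficient of h^3 in −tan(2h) is -8/3 and in 2·cos(3h) is 0.
Lower-order terms cancel with the polynomial part, so the numerator is (-8/3)·h^3 + o(h^3), and the limit is (-8/3)/(1) = -8/3.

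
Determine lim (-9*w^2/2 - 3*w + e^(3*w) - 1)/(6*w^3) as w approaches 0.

3/4

Direct substitution gives 0/0.
Apply L'Hôpital: lim (-9*w + 3*e^(3*w) - 3)/(18*w^2), still 0/0.
Apply L'Hôpital: lim (9*e^(3*w) - 9)/(36*w), still 0/0.
After 3 applications of L'Hôpital's rule the quotient is (27*e^(3*w))/(36); substituting w = 0 gives 3/4.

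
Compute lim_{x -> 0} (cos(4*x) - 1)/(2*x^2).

-4

Direct substitution gives 0/0.
Apply L'Hôpital: lim (-4*sin(4*x))/(4*x), still 0/0.
After 2 applications of L'Hôpital's rule the quotient is (-16*cos(4*x))/(4); substituting x = 0 gives -4.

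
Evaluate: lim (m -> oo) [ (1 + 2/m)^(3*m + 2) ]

e^(6)

Let L be the limit and take ln: ln L = lim (3m + 2)·ln(1 + 2/m) = lim (3m + 2)·(2/m + O(1/m²)) = 6.
Hence L = e^(6).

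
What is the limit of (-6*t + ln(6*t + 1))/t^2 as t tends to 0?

Direct substitution gives 0/0.
Apply L'Hôpital: lim (-6 + 6/(6*t + 1))/(2*t), still 0/0.
After 2 applications of L'Hôpital's rule the quotient is (-36/(6*t + 1)^2)/(2); substituting t = 0 gives -18.

-18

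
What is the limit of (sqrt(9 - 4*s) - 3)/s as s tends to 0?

-2/3

Substitution gives 0/0. Multiply numerator and denominator by the conjugate √(9 - 4s) + √9.
The numerator becomes (9 - 4s) − 9 = -4s, so the expression simplifies to -4/(√(9 - 4s) + √9).
Letting s → 0 gives -4/(2√9) = -2/3.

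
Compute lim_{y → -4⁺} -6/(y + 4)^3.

As y → -4⁺, (y + 4) → 0⁺, so (y + 4)^3 → 0⁺ and -6/(y + 4)^3 → -∞.

-∞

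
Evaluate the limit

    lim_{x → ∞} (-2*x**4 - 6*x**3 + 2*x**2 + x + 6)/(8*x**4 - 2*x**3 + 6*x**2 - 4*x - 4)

-1/4

Numerator and denominator both have degree 4.
Dividing every term by x^4, all lower-order terms vanish and the limit is the ratio of leading coefficients, -2/(8) = -1/4.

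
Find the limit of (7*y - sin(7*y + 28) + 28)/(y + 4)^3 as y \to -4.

Direct substitution gives 0/0.
Apply L'Hôpital: lim (7 - 7*cos(7*y + 28))/(3*(y + 4)^2), still 0/0.
Apply L'Hôpital: lim (49*sin(7*y + 28))/(6*y + 24), still 0/0.
After 3 applications of L'Hôpital's rule the quotient is (343*cos(7*y + 28))/(6); substituting y = -4 gives 343/6.

343/6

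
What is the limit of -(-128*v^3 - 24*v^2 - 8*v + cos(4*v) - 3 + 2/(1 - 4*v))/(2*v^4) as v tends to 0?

-784/3

Substitution gives 0/0; apply L'Hôpital's rule 4 times.
After differentiating numerator and denominator 4 times the quotient is (256*cos(4*v) - 12288/(4*v - 1)^5)/(-48); at v = 0 this is -784/3.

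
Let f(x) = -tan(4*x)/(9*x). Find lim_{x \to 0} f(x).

Substitution gives 0/0.
Since tan(u)/u → 1 as u → 0, tan(4x)/(4x) → 1 and the limit is 4/(-9) = -4/9.

-4/9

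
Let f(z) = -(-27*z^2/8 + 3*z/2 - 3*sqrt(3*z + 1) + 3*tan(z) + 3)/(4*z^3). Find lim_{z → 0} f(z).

65/64

Substitution gives 0/0; apply L'Hôpital's rule 3 times.
After differentiating numerator and denominator 3 times the quotient is (18*tan(z)^2/cos(z)^2 + 6/cos(z)^2 - 243/(8*(3*z + 1)^(5/2)))/(-24); at z = 0 this is 65/64.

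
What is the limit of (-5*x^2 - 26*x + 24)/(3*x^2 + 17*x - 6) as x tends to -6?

-34/19

Direct substitution gives 0/0, so factor. Both numerator and denominator have (x + 6) as a factor.
After cancelling, the expression reduces to (4 - 5*x)/(3*x - 1).
Substituting x = -6 gives -34/19.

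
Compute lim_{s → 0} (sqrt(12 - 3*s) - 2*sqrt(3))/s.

A 0/0 form; rationalise with √(12 - 3s) + √12. This collapses the numerator to -3s, leaving -3/(√(12 - 3s) + √12) → -3/(2√12) = -√(3)/4.

-√(3)/4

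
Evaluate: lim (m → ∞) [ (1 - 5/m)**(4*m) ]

e^(-20)

The base → 1 and the exponent → ∞: a 1^∞ form.
Take logarithms: (4m)·ln(1 - 5/m). Since ln(1+u) ~ u for small u, this behaves like (4m)·(-5/m) → -20.
So the limit is e^(-20).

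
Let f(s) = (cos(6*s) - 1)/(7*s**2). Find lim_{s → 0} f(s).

-18/7

Direct substitution gives 0/0.
Apply L'Hôpital: lim (-6*sin(6*s))/(14*s), still 0/0.
After 2 applications of L'Hôpital's rule the quotient is (-36*cos(6*s))/(14); substituting s = 0 gives -18/7.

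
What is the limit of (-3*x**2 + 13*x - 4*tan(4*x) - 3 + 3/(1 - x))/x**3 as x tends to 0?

-247/3

Substitution gives 0/0; apply L'Hôpital's rule 3 times.
After differentiating numerator and denominator 3 times the quotient is (-1024*tan(4*x)^2/cos(4*x)^2 - 512/cos(4*x)^4 + 18/(x - 1)^4)/(6); at x = 0 this is -247/3.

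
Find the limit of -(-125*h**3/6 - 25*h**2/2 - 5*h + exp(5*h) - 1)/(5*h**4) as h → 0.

Direct substitution gives 0/0.
Apply L'Hôpital: lim (-125*h^2/2 - 25*h + 5*e^(5*h) - 5)/(-20*h^3), still 0/0.
Apply L'Hôpital: lim (-125*h + 25*e^(5*h) - 25)/(-60*h^2), still 0/0.
Apply L'Hôpital: lim (125*e^(5*h) - 125)/(-120*h), still 0/0.
After 4 applications of L'Hôpital's rule the quotient is (625*e^(5*h))/(-120); substituting h = 0 gives -125/24.

-125/24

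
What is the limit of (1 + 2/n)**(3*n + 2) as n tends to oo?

Write it as [(1 + 2/n)^n]^(3) · (1 + 2/n)^(2). The bracketed term tends to e^(2) and the second factor to 1, so the limit is e^(6).

e^(6)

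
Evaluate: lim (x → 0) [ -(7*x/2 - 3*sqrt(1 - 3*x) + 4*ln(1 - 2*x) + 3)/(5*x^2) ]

37/40

Substitution gives 0/0 (the numerator vanishes to order 2).
Expand each term to order x^2: the coefficient of x^2 in -3·√(1 - 3x) is 27/8 and in 4·ln(1 - 2x) is -8.
Lower-order terms cancel with the polynomial part, so the numerator is (-37/8)·x^2 + o(x^2), and the limit is (-37/8)/(-5) = 37/40.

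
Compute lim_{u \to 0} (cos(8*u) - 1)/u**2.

Direct substitution gives 0/0.
Apply L'Hôpital: lim (-8*sin(8*u))/(2*u), still 0/0.
After 2 applications of L'Hôpital's rule the quotient is (-64*cos(8*u))/(2); substituting u = 0 gives -32.

-32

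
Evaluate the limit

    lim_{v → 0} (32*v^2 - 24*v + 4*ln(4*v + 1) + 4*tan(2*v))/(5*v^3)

96/5

Substitution gives 0/0 (the numerator vanishes to order 3).
Expand each term to order v^3: the coefficient of v^3 in 4·tan(2v) is 32/3 and in 4·ln(1 + 4v) is 256/3.
Lower-order terms cancel with the polynomial part, so the numerator is (96)·v^3 + o(v^3), and the limit is (96)/(5) = 96/5.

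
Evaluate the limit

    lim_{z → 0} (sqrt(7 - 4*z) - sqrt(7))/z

-2*√(7)/7

A 0/0 form; rationalise with √(7 - 4z) + √7. This collapses the numerator to -4z, leaving -4/(√(7 - 4z) + √7) → -4/(2√7) = -2*√(7)/7.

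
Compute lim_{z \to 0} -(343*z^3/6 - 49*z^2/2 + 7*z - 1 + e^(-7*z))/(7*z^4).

Direct substitution gives 0/0.
Apply L'Hôpital: lim (343*z^2/2 - 49*z + 7 - 7*e^(-7*z))/(-28*z^3), still 0/0.
Apply L'Hôpital: lim (343*z - 49 + 49*e^(-7*z))/(-84*z^2), still 0/0.
Apply L'Hôpital: lim (343 - 343*e^(-7*z))/(-168*z), still 0/0.
After 4 applications of L'Hôpital's rule the quotient is (2401*e^(-7*z))/(-168); substituting z = 0 gives -343/24.

-343/24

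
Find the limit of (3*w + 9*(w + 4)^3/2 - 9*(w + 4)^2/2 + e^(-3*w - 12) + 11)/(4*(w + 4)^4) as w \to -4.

27/32

Direct substitution gives 0/0.
Apply L'Hôpital: lim (-9*w + 27*(w + 4)^2/2 - 3*e^(-3*w - 12) - 33)/(16*(w + 4)^3), still 0/0.
Apply L'Hôpital: lim (27*w + 9*e^(-3*w - 12) + 99)/(48*(w + 4)^2), still 0/0.
Apply L'Hôpital: lim (27 - 27*e^(-3*w - 12))/(96*w + 384), still 0/0.
After 4 applications of L'Hôpital's rule the quotient is (81*e^(-3*w - 12))/(96); substituting w = -4 gives 27/32.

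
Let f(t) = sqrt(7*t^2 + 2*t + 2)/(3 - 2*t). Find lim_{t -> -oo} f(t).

√(7)/2

For large |t|, √(7*t^2 + 2*t + 2) ≈ √7·|t| and the denominator ≈ -2t.
Since t → −∞, |t| = −t, giving −√7/(-2) = √(7)/2.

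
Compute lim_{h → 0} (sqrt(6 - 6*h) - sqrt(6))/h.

-√(6)/2

A 0/0 form; rationalise with √(6 - 6h) + √6. This collapses the numerator to -6h, leaving -6/(√(6 - 6h) + √6) → -6/(2√6) = -√(6)/2.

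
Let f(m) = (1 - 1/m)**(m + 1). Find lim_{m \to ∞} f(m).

Write it as [(1 - 1/m)^m]^(1) · (1 - 1/m)^(1). The bracketed term tends to e^(-1) and the second factor to 1, so the limit is e^(-1).

e^(-1)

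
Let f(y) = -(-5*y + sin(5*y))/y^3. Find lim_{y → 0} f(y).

Direct substitution gives 0/0.
Apply L'Hôpital: lim (5*cos(5*y) - 5)/(-3*y^2), still 0/0.
Apply L'Hôpital: lim (-25*sin(5*y))/(-6*y), still 0/0.
After 3 applications of L'Hôpital's rule the quotient is (-125*cos(5*y))/(-6); substituting y = 0 gives 125/6.

125/6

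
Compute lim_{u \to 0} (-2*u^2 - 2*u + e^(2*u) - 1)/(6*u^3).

Direct substitution gives 0/0.
Apply L'Hôpital: lim (-4*u + 2*e^(2*u) - 2)/(18*u^2), still 0/0.
Apply L'Hôpital: lim (4*e^(2*u) - 4)/(36*u), still 0/0.
After 3 applications of L'Hôpital's rule the quotient is (8*e^(2*u))/(36); substituting u = 0 gives 2/9.

2/9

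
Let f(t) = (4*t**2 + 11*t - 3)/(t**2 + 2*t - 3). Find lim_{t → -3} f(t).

Since t = -3 makes numerator and denominator zero, (t + 3) divides both.
Cancelling it gives (4*t - 1)/(t - 1); now plug in t = -3 to get 13/4.

13/4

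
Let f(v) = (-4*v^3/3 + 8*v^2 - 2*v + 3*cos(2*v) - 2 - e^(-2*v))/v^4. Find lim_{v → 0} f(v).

Substitution gives 0/0 (the numerator vanishes to order 4).
Expand each term to order v^4: the coefficient of v^4 in 3·cos(2v) is 2 and in −e^(-2v) is -2/3.
Lower-order terms cancel with the polynomial part, so the numerator is (4/3)·v^4 + o(v^4), and the limit is (4/3)/(1) = 4/3.

4/3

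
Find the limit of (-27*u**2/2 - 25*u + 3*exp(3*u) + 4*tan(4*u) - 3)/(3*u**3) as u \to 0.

Substitution gives 0/0; apply L'Hôpital's rule 3 times.
After differentiating numerator and denominator 3 times the quotient is (81*e^(3*u) + 1536*tan(4*u)^4 + 2048*tan(4*u)^2 + 512)/(18); at u = 0 this is 593/18.

593/18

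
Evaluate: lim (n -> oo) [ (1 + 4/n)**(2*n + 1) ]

e^(8)

Let L be the limit and take ln: ln L = lim (2n + 1)·ln(1 + 4/n) = lim (2n + 1)·(4/n + O(1/n²)) = 8.
Hence L = e^(8).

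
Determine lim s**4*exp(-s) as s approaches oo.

0

Write as s^4/e^{1s}, an ∞/∞ form.
Exponential growth dominates any polynomial, so repeated L'Hôpital (or the standard result) gives 0.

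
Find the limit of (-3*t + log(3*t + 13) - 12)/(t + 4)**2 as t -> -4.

-9/2

Direct substitution gives 0/0.
Apply L'Hôpital: lim (-3 + 3/(3*t + 13))/(2*t + 8), still 0/0.
After 2 applications of L'Hôpital's rule the quotient is (-9/(3*t + 13)^2)/(2); substituting t = -4 gives -9/2.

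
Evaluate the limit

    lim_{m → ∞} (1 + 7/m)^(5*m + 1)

e^(35)

The base → 1 and the exponent → ∞: a 1^∞ form.
Take logarithms: (5m + 1)·ln(1 + 7/m). Since ln(1+u) ~ u for small u, this behaves like (5m)·(7/m) → 35.
So the limit is e^(35).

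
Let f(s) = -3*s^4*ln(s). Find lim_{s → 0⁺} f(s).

This is a 0·(−∞) form. Rewrite as -3·ln(s) / s^(−4) and apply L'Hôpital:
the derivative quotient is -3·(1/s) / (−4·s^(−5)) = (3/4)·s^4 → 0.

0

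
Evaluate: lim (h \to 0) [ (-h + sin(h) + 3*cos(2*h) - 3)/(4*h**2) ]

Substitution gives 0/0 (the numerator vanishes to order 2).
Expand each term to order h^2: the coefficient of h^2 in 3·cos(2h) is -6 and in sin(h) is 0.
Lower-order terms cancel with the polynomial part, so the numerator is (-6)·h^2 + o(h^2), and the limit is (-6)/(4) = -3/2.

-3/2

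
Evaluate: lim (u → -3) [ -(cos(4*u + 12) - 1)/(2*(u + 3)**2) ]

4

Direct substitution gives 0/0.
Apply L'Hôpital: lim (-4*sin(4*u + 12))/(-4*u - 12), still 0/0.
After 2 applications of L'Hôpital's rule the quotient is (-16*cos(4*u + 12))/(-4); substituting u = -3 gives 4.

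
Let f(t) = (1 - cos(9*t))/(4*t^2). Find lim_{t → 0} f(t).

81/8

Substitution gives 0/0.
Use (1 − cos u)/u² → 1/2 with u = 9t: the limit is 9²/(2·4) = 81/8.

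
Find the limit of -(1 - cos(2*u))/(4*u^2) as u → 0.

Substitution gives 0/0.
Use (1 − cos θ)/θ² → 1/2 with θ = 2u: the limit is 2²/(2·(-4)) = -1/2.

-1/2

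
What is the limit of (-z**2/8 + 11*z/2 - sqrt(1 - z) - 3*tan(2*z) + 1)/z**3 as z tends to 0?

-127/16

Substitution gives 0/0 (the numerator vanishes to order 3).
Expand each term to order z^3: the coefficient of z^3 in −√(1 - z) is 1/16 and in -3·tan(2z) is -8.
Lower-order terms cancel with the polynomial part, so the numerator is (-127/16)·z^3 + o(z^3), and the limit is (-127/16)/(1) = -127/16.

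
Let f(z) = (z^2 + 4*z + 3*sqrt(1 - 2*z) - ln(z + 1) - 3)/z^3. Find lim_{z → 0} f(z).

Substitution gives 0/0; apply L'Hôpital's rule 3 times.
After differentiating numerator and denominator 3 times the quotient is (-2/(z + 1)^3 - 9/(1 - 2*z)^(5/2))/(6); at z = 0 this is -11/6.

-11/6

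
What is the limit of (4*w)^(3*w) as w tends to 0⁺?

Base → 0⁺ and exponent → 0⁺: a 0^0 form.
Take logs: 3w·ln(4w). This is 0·(−∞); rewriting as ln(4w)/(1/(3w)) and applying L'Hôpital gives 0.
Hence the limit is e^0 = 1.

1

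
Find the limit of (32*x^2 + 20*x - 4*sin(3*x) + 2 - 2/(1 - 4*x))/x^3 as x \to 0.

-110

Substitution gives 0/0 (the numerator vanishes to order 3).
Expand each term to order x^3: the coefficient of x^3 in -2·1/(1 - 4x) is -128 and in -4·sin(3x) is 18.
Lower-order terms cancel with the polynomial part, so the numerator is (-110)·x^3 + o(x^3), and the limit is (-110)/(1) = -110.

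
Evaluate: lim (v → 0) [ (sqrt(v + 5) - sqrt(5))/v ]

A 0/0 form; rationalise with √(5 + v) + √5. This collapses the numerator to v, leaving 1/(√(5 + v) + √5) → 1/(2√5) = √(5)/10.

√(5)/10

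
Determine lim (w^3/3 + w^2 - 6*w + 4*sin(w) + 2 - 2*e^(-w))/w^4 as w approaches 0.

Substitution gives 0/0; apply L'Hôpital's rule 4 times.
After differentiating numerator and denominator 4 times the quotient is (4*sin(w) - 2*e^(-w))/(24); at w = 0 this is -1/12.

-1/12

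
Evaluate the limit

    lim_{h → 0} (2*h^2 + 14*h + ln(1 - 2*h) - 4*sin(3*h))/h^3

46/3

Substitution gives 0/0 (the numerator vanishes to order 3).
Expand each term to order h^3: the coefficient of h^3 in ln(1 - 2h) is -8/3 and in -4·sin(3h) is 18.
Lower-order terms cancel with the polynomial part, so the numerator is (46/3)·h^3 + o(h^3), and the limit is (46/3)/(1) = 46/3.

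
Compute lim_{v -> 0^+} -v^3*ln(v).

0

This is a 0·(−∞) form. Rewrite as -1·ln(v) / v^(−3) and apply L'Hôpital:
the derivative quotient is -1·(1/v) / (−3·v^(−4)) = (1/3)·v^3 → 0.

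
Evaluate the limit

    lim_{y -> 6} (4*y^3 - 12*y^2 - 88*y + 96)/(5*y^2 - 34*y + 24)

At y = 6 both the top and bottom vanish — a removable singularity. Factoring out (y - 6) from each leaves (4*y^2 + 12*y - 16)/(5*y - 4), which at y = 6 equals 100/13.

100/13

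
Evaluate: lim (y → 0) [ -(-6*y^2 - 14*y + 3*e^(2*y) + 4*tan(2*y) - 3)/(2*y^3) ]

-22/3

Substitution gives 0/0 (the numerator vanishes to order 3).
Expand each term to order y^3: the coefficient of y^3 in 4·tan(2y) is 32/3 and in 3·e^(2y) is 4.
Lower-order terms cancel with the polynomial part, so the numerator is (44/3)·y^3 + o(y^3), and the limit is (44/3)/(-2) = -22/3.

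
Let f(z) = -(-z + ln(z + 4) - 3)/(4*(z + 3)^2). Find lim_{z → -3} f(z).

1/8

Direct substitution gives 0/0.
Apply L'Hôpital: lim (-1 + 1/(z + 4))/(-8*z - 24), still 0/0.
After 2 applications of L'Hôpital's rule the quotient is (-1/(z + 4)^2)/(-8); substituting z = -3 gives 1/8.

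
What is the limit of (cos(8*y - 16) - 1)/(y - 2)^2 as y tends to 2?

Direct substitution gives 0/0.
Apply L'Hôpital: lim (-8*sin(8*y - 16))/(2*y - 4), still 0/0.
After 2 applications of L'Hôpital's rule the quotient is (-64*cos(8*y - 16))/(2); substituting y = 2 gives -32.

-32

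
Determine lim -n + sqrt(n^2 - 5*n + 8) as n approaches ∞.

This has the form ∞ − ∞. Multiply and divide by the conjugate √(n^2 - 5*n + 8) + n.
That gives (-5n + 8) / (√(n^2 - 5*n + 8) + n).
Divide numerator and denominator by n: the limit is -5/(2·1) = -5/2.

-5/2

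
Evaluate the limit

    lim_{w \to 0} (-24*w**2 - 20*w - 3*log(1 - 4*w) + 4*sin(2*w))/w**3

Substitution gives 0/0; apply L'Hôpital's rule 3 times.
After differentiating numerator and denominator 3 times the quotient is (-32*cos(2*w) - 384/(4*w - 1)^3)/(6); at w = 0 this is 176/3.

176/3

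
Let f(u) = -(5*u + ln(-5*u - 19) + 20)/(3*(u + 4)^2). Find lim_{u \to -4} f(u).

25/6

Direct substitution gives 0/0.
Apply L'Hôpital: lim (5 - 5/(-5*u - 19))/(-6*u - 24), still 0/0.
After 2 applications of L'Hôpital's rule the quotient is (-25/(-5*u - 19)^2)/(-6); substituting u = -4 gives 25/6.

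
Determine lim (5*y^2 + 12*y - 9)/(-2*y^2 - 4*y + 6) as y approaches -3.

-9/4

Since y = -3 makes numerator and denominator zero, (y + 3) divides both.
Cancelling it gives (5*y - 3)/(2 - 2*y); now plug in y = -3 to get -9/4.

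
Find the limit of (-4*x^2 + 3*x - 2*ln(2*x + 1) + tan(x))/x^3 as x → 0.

Substitution gives 0/0; apply L'Hôpital's rule 3 times.
After differentiating numerator and denominator 3 times the quotient is (6*tan(x)^2/cos(x)^2 + 2/cos(x)^2 - 32/(2*x + 1)^3)/(6); at x = 0 this is -5.

-5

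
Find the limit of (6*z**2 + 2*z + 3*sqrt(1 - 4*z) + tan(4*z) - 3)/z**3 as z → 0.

28/3

Substitution gives 0/0 (the numerator vanishes to order 3).
Expand each term to order z^3: the coefficient of z^3 in 3·√(1 - 4z) is -12 and in tan(4z) is 64/3.
Lower-order terms cancel with the polynomial part, so the numerator is (28/3)·z^3 + o(z^3), and the limit is (28/3)/(1) = 28/3.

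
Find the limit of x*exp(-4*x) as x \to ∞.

0

Write as x^1/e^{4x}, an ∞/∞ form.
Exponential growth dominates any polynomial, so repeated L'Hôpital (or the standard result) gives 0.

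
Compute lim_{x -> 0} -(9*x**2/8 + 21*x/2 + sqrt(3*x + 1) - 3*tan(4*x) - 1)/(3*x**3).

Substitution gives 0/0; apply L'Hôpital's rule 3 times.
After differentiating numerator and denominator 3 times the quotient is (-768*tan(4*x)^2/cos(4*x)^2 - 384/cos(4*x)^4 + 81/(8*(3*x + 1)^(5/2)))/(-18); at x = 0 this is 997/48.

997/48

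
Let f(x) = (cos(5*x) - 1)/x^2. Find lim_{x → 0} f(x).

-25/2

Direct substitution gives 0/0.
Apply L'Hôpital: lim (-5*sin(5*x))/(2*x), still 0/0.
After 2 applications of L'Hôpital's rule the quotient is (-25*cos(5*x))/(2); substituting x = 0 gives -25/2.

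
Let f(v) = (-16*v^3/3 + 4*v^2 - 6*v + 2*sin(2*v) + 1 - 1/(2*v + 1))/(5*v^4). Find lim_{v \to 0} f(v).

-16/5

Substitution gives 0/0 (the numerator vanishes to order 4).
Expand each term to order v^4: the coefficient of v^4 in 2·sin(2v) is 0 and in −1/(1 + 2v) is -16.
Lower-order terms cancel with the polynomial part, so the numerator is (-16)·v^4 + o(v^4), and the limit is (-16)/(5) = -16/5.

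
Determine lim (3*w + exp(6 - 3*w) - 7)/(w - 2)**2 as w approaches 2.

Direct substitution gives 0/0.
Apply L'Hôpital: lim (3 - 3*e^(6 - 3*w))/(2*w - 4), still 0/0.
After 2 applications of L'Hôpital's rule the quotient is (9*e^(6 - 3*w))/(2); substituting w = 2 gives 9/2.

9/2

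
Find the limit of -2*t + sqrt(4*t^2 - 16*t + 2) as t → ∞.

An ∞ − ∞ form. Rationalising with the conjugate, the difference becomes (-16t + 2) / (√(4*t^2 - 16*t + 2) + 2t).
For large t the denominator behaves like 2·2t, so the quotient tends to -16/4 = -4.

-4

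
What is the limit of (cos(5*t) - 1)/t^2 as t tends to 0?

-25/2

Direct substitution gives 0/0.
Apply L'Hôpital: lim (-5*sin(5*t))/(2*t), still 0/0.
After 2 applications of L'Hôpital's rule the quotient is (-25*cos(5*t))/(2); substituting t = 0 gives -25/2.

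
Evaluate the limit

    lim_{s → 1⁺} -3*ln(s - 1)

∞

As s → 1⁺, s - 1 → 0⁺ and ln(s - 1) → −∞.
Multiplying by -3 gives ∞.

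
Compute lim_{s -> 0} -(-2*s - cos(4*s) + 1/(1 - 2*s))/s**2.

Substitution gives 0/0 (the numerator vanishes to order 2).
Expand each term to order s^2: the coefficient of s^2 in 1/(1 - 2s) is 4 and in −cos(4s) is 8.
Lower-order terms cancel with the polynomial part, so the numerator is (12)·s^2 + o(s^2), and the limit is (12)/(-1) = -12.

-12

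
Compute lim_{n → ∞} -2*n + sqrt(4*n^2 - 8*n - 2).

An ∞ − ∞ form. Rationalising with the conjugate, the difference becomes (-8n - 2) / (√(4*n^2 - 8*n - 2) + 2n).
For large n the denominator behaves like 2·2n, so the quotient tends to -8/4 = -2.

-2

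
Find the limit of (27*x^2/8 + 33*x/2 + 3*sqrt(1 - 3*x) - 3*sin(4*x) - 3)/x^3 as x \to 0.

431/16

Substitution gives 0/0 (the numerator vanishes to order 3).
Expand each term to order x^3: the coefficient of x^3 in 3·√(1 - 3x) is -81/16 and in -3·sin(4x) is 32.
Lower-order terms cancel with the polynomial part, so the numerator is (431/16)·x^3 + o(x^3), and the limit is (431/16)/(1) = 431/16.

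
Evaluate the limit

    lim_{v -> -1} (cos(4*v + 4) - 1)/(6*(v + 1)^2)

-4/3

Direct substitution gives 0/0.
Apply L'Hôpital: lim (-4*sin(4*v + 4))/(12*v + 12), still 0/0.
After 2 applications of L'Hôpital's rule the quotient is (-16*cos(4*v + 4))/(12); substituting v = -1 gives -4/3.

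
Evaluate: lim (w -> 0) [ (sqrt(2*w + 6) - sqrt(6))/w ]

√(6)/6

A 0/0 form; rationalise with √(6 + 2w) + √6. This collapses the numerator to 2w, leaving 2/(√(6 + 2w) + √6) → 2/(2√6) = √(6)/6.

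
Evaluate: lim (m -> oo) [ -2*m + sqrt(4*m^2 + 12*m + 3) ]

This has the form ∞ − ∞. Multiply and divide by the conjugate √(4*m^2 + 12*m + 3) + 2m.
That gives (12m + 3) / (√(4*m^2 + 12*m + 3) + 2m).
Divide numerator and denominator by m: the limit is 12/(2·2) = 3.

3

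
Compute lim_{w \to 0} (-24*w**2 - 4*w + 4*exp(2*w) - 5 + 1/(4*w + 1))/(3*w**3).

-176/9

Substitution gives 0/0; apply L'Hôpital's rule 3 times.
After differentiating numerator and denominator 3 times the quotient is (32*e^(2*w) - 384/(4*w + 1)^4)/(18); at w = 0 this is -176/9.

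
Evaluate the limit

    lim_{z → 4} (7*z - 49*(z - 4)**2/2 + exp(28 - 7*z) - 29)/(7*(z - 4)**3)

Direct substitution gives 0/0.
Apply L'Hôpital: lim (-49*z - 7*e^(28 - 7*z) + 203)/(21*(z - 4)^2), still 0/0.
Apply L'Hôpital: lim (49*e^(28 - 7*z) - 49)/(42*z - 168), still 0/0.
After 3 applications of L'Hôpital's rule the quotient is (-343*e^(28 - 7*z))/(42); substituting z = 4 gives -49/6.

-49/6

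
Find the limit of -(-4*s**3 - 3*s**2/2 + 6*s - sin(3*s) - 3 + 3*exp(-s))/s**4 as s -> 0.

Substitution gives 0/0 (the numerator vanishes to order 4).
Expand each term to order s^4: the coefficient of s^4 in 3·e^(-s) is 1/8 and in −sin(3s) is 0.
Lower-order terms cancel with the polynomial part, so the numerator is (1/8)·s^4 + o(s^4), and the limit is (1/8)/(-1) = -1/8.

-1/8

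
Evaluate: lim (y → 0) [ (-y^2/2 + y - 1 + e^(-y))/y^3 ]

Direct substitution gives 0/0.
Apply L'Hôpital: lim (-y + 1 - e^(-y))/(3*y^2), still 0/0.
Apply L'Hôpital: lim (-1 + e^(-y))/(6*y), still 0/0.
After 3 applications of L'Hôpital's rule the quotient is (-e^(-y))/(6); substituting y = 0 gives -1/6.

-1/6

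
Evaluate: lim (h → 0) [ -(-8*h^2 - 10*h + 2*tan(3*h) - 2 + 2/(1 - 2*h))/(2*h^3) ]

Substitution gives 0/0 (the numerator vanishes to order 3).
Expand each term to order h^3: the coefficient of h^3 in 2·1/(1 - 2h) is 16 and in 2·tan(3h) is 18.
Lower-order terms cancel with the polynomial part, so the numerator is (34)·h^3 + o(h^3), and the limit is (34)/(-2) = -17.

-17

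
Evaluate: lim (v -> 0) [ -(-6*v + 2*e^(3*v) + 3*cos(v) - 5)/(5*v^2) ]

Substitution gives 0/0 (the numerator vanishes to order 2).
Expand each term to order v^2: the coefficient of v^2 in 3·cos(v) is -3/2 and in 2·e^(3v) is 9.
Lower-order terms cancel with the polynomial part, so the numerator is (15/2)·v^2 + o(v^2), and the limit is (15/2)/(-5) = -3/2.

-3/2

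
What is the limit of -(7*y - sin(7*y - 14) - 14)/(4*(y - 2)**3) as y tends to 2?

Direct substitution gives 0/0.
Apply L'Hôpital: lim (7 - 7*cos(7*y - 14))/(-12*(y - 2)^2), still 0/0.
Apply L'Hôpital: lim (49*sin(7*y - 14))/(48 - 24*y), still 0/0.
After 3 applications of L'Hôpital's rule the quotient is (343*cos(7*y - 14))/(-24); substituting y = 2 gives -343/24.

-343/24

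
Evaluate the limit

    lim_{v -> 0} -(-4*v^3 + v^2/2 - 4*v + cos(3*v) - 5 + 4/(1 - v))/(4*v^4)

Substitution gives 0/0 (the numerator vanishes to order 4).
Expand each term to order v^4: the coefficient of v^4 in cos(3v) is 27/8 and in 4·1/(1 - v) is 4.
Lower-order terms cancel with the polynomial part, so the numerator is (59/8)·v^4 + o(v^4), and the limit is (59/8)/(-4) = -59/32.

-59/32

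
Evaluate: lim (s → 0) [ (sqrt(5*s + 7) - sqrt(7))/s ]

5*√(7)/14

Substitution gives 0/0. Multiply numerator and denominator by the conjugate √(7 + 5s) + √7.
The numerator becomes (7 + 5s) − 7 = 5s, so the expression simplifies to 5/(√(7 + 5s) + √7).
Letting s → 0 gives 5/(2√7) = 5*√(7)/14.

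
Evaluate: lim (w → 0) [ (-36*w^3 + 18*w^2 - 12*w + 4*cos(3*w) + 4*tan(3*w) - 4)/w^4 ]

Substitution gives 0/0; apply L'Hôpital's rule 4 times.
After differentiating numerator and denominator 4 times the quotient is (324*cos(3*w) + 7776*tan(3*w)^5 + 12960*tan(3*w)^3 + 5184*tan(3*w))/(24); at w = 0 this is 27/2.

27/2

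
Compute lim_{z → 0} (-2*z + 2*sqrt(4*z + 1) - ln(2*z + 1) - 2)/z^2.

-2

Substitution gives 0/0 (the numerator vanishes to order 2).
Expand each term to order z^2: the coefficient of z^2 in −ln(1 + 2z) is 2 and in 2·√(1 + 4z) is -4.
Lower-order terms cancel with the polynomial part, so the numerator is (-2)·z^2 + o(z^2), and the limit is (-2)/(1) = -2.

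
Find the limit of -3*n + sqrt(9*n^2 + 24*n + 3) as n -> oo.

4

This has the form ∞ − ∞. Multiply and divide by the conjugate √(9*n^2 + 24*n + 3) + 3n.
That gives (24n + 3) / (√(9*n^2 + 24*n + 3) + 3n).
Divide numerator and denominator by n: the limit is 24/(2·3) = 4.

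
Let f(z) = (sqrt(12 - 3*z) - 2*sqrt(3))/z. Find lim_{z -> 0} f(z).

-√(3)/4

Substitution gives 0/0. Multiply numerator and denominator by the conjugate √(12 - 3z) + √12.
The numerator becomes (12 - 3z) − 12 = -3z, so the expression simplifies to -3/(√(12 - 3z) + √12).
Letting z → 0 gives -3/(2√12) = -√(3)/4.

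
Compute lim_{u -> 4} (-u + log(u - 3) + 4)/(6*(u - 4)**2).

Direct substitution gives 0/0.
Apply L'Hôpital: lim (-1 + 1/(u - 3))/(12*u - 48), still 0/0.
After 2 applications of L'Hôpital's rule the quotient is (-1/(u - 3)^2)/(12); substituting u = 4 gives -1/12.

-1/12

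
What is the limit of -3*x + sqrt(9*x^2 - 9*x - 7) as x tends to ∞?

An ∞ − ∞ form. Rationalising with the conjugate, the difference becomes (-9x - 7) / (√(9*x^2 - 9*x - 7) + 3x).
For large x the denominator behaves like 2·3x, so the quotient tends to -9/6 = -3/2.

-3/2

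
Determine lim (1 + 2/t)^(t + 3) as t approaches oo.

Write it as [(1 + 2/t)^t]^(1) · (1 + 2/t)^(3). The bracketed term tends to e^(2) and the second factor to 1, so the limit is e^(2).

e^(2)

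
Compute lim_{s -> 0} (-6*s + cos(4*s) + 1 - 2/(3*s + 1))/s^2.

Substitution gives 0/0; apply L'Hôpital's rule 2 times.
After differentiating numerator and denominator 2 times the quotient is (-16*cos(4*s) - 36/(3*s + 1)^3)/(2); at s = 0 this is -26.

-26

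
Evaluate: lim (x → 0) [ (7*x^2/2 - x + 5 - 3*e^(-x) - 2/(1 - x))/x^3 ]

-3/2

Substitution gives 0/0 (the numerator vanishes to order 3).
Expand each term to order x^3: the coefficient of x^3 in -3·e^(-x) is 1/2 and in -2·1/(1 - x) is -2.
Lower-order terms cancel with the polynomial part, so the numerator is (-3/2)·x^3 + o(x^3), and the limit is (-3/2)/(1) = -3/2.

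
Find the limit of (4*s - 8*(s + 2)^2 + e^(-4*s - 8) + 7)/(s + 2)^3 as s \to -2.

-32/3

Direct substitution gives 0/0.
Apply L'Hôpital: lim (-16*s - 4*e^(-4*s - 8) - 28)/(3*(s + 2)^2), still 0/0.
Apply L'Hôpital: lim (16*e^(-4*s - 8) - 16)/(6*s + 12), still 0/0.
After 3 applications of L'Hôpital's rule the quotient is (-64*e^(-4*s - 8))/(6); substituting s = -2 gives -32/3.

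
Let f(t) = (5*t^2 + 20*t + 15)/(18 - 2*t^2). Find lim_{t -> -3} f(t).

-5/6

At t = -3 both the top and bottom vanish — a removable singularity. Factoring out (t + 3) from each leaves (5*t + 5)/(6 - 2*t), which at t = -3 equals -5/6.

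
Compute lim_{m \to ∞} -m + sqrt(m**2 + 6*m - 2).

An ∞ − ∞ form. Rationalising with the conjugate, the difference becomes (6m - 2) / (√(m^2 + 6*m - 2) + m).
For large m the denominator behaves like 2·m, so the quotient tends to 6/2 = 3.

3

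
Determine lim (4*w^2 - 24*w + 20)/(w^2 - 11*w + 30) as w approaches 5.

-16

Since w = 5 makes numerator and denominator zero, (w - 5) divides both.
Cancelling it gives (4*w - 4)/(w - 6); now plug in w = 5 to get -16.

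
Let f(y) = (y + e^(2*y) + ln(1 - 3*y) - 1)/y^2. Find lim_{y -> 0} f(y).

Substitution gives 0/0 (the numerator vanishes to order 2).
Expand each term to order y^2: the coefficient of y^2 in e^(2y) is 2 and in ln(1 - 3y) is -9/2.
Lower-order terms cancel with the polynomial part, so the numerator is (-5/2)·y^2 + o(y^2), and the limit is (-5/2)/(1) = -5/2.

-5/2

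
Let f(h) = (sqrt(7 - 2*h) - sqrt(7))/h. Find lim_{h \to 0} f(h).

-√(7)/7

A 0/0 form; rationalise with √(7 - 2h) + √7. This collapses the numerator to -2h, leaving -2/(√(7 - 2h) + √7) → -2/(2√7) = -√(7)/7.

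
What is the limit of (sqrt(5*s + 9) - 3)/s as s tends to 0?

Substitution gives 0/0. Multiply numerator and denominator by the conjugate √(9 + 5s) + √9.
The numerator becomes (9 + 5s) − 9 = 5s, so the expression simplifies to 5/(√(9 + 5s) + √9).
Letting s → 0 gives 5/(2√9) = 5/6.

5/6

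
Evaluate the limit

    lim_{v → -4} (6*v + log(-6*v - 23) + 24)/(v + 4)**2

-18

Direct substitution gives 0/0.
Apply L'Hôpital: lim (6 - 6/(-6*v - 23))/(2*v + 8), still 0/0.
After 2 applications of L'Hôpital's rule the quotient is (-36/(-6*v - 23)^2)/(2); substituting v = -4 gives -18.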